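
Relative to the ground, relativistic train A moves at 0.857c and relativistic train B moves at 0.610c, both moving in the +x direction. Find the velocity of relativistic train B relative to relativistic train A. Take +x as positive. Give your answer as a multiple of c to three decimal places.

-0.518c

β_A = 0.857, β_B = 0.610.
Transform to A's frame with the inverse velocity-addition law: u' = (u − v)/(1 − uv/c²), taking u = β_B and v = β_A.
u' = (0.610 − 0.857) / (1 − (0.857)(0.610)) = -0.2470/0.4772 = -0.5176.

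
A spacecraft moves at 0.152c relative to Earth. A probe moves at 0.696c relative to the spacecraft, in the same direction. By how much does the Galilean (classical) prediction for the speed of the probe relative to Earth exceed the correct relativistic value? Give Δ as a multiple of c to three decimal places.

Δ = 0.081c

Galilean: u_cl = 0.696 + 0.152 = 0.8480.
Relativistic: u_rel = (0.696 + 0.152) / (1 + 0.696·0.152) = 0.8480/1.1058 = 0.7669.
Δ = 0.8480 − 0.7669 = 0.0811.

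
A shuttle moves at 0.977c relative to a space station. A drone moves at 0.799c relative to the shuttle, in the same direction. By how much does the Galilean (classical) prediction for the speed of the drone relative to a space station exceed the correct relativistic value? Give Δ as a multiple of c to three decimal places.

Galilean: u_cl = 0.799 + 0.977 = 1.7760.
Relativistic: u_rel = (0.799 + 0.977) / (1 + 0.799·0.977) = 1.7760/1.7806 = 0.9974.
Δ = 1.7760 − 0.9974 = 0.7786.
(The classical prediction exceeds c; the relativistic result does not.)

Δ = 0.779c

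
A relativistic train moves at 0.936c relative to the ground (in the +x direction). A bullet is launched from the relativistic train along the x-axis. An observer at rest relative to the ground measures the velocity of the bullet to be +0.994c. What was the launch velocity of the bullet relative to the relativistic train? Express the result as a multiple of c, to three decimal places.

+0.833c

Invert the composition law: u' = (u − v)/(1 − uv/c²).
u' = (0.994 − 0.936) / (1 − (0.994)(0.936)) = 0.0580/0.0696 = 0.8331.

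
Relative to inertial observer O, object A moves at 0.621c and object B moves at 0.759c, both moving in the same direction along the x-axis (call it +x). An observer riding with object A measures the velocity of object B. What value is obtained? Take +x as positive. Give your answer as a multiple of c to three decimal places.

+0.261c

β_A = 0.621, β_B = 0.759.
Transform to A's frame with the inverse velocity-addition law: u' = (u − v)/(1 − uv/c²), taking u = β_B and v = β_A.
u' = (0.759 − 0.621) / (1 − (0.621)(0.759)) = 0.1380/0.5287 = 0.2610.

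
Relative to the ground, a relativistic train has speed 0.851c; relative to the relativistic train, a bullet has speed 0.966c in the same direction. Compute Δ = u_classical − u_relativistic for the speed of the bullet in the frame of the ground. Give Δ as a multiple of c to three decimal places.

Δ = 0.820c

Galilean: u_cl = 0.966 + 0.851 = 1.8170.
Relativistic: u_rel = (0.966 + 0.851) / (1 + 0.966·0.851) = 1.8170/1.8221 = 0.9972.
Δ = 1.8170 − 0.9972 = 0.8198.
(The classical prediction exceeds c; the relativistic result does not.)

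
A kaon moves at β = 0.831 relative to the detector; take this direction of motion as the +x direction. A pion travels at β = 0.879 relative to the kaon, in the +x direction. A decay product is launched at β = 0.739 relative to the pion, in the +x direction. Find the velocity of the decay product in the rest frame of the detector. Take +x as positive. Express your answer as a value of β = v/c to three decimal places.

β = 0.998

Apply u = (u' + v)/(1 + u'v/c²) successively, working outward toward the detector.
Start: velocity of the kaon relative to the detector = 0.8310c.
Compose with the pion (u' = 0.879 in the kaon frame): u_1 = (0.879 + 0.831) / (1 + 0.879·0.831) = 1.7100/1.7304 = 0.9882.
Compose with the decay product (u' = 0.739 in the pion frame): u_2 = (0.739 + 0.988) / (1 + 0.739·0.988) = 1.7272/1.7303 = 0.9982.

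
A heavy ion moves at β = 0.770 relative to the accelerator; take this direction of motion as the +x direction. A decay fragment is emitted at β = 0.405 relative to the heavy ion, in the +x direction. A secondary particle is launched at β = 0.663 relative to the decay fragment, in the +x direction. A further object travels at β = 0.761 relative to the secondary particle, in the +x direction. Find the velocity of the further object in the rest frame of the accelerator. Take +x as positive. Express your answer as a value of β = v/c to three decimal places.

β = 0.997

Apply u = (u' + v)/(1 + u'v/c²) successively, working outward toward the accelerator.
Start: velocity of the heavy ion relative to the accelerator = 0.7700c.
Compose with the decay fragment (u' = 0.405 in the heavy ion frame): u_1 = (0.405 + 0.770) / (1 + 0.405·0.770) = 1.1750/1.3118 = 0.8957.
Compose with the secondary particle (u' = 0.663 in the decay fragment frame): u_2 = (0.663 + 0.896) / (1 + 0.663·0.896) = 1.5587/1.5938 = 0.9779.
Compose with the further object (u' = 0.761 in the secondary particle frame): u_3 = (0.761 + 0.978) / (1 + 0.761·0.978) = 1.7389/1.7442 = 0.9970.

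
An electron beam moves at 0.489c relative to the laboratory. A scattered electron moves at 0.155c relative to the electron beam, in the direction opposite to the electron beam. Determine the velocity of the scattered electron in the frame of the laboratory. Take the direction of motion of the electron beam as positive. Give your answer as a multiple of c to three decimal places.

+0.361c

With v = 0.489 and u' = -0.155 (in units of c),
u = (u' + v)/(1 + u'v/c²):
u = (-0.155 + 0.489) / (1 + (-0.155)·0.489) = 0.3340/0.9242 = 0.3614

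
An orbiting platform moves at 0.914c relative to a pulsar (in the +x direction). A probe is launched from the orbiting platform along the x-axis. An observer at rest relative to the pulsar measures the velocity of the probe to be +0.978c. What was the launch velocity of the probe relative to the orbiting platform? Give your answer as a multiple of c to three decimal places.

+0.603c

Invert the composition law: u' = (u − v)/(1 − uv/c²).
u' = (0.978 − 0.914) / (1 − (0.978)(0.914)) = 0.0640/0.1061 = 0.6032.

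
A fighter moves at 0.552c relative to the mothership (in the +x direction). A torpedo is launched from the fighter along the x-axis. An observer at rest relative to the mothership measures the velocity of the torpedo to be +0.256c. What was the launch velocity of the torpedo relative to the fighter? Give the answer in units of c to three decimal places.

-0.345c

Invert the composition law: u' = (u − v)/(1 − uv/c²).
u' = (0.256 − 0.552) / (1 − (0.256)(0.552)) = -0.2960/0.8587 = -0.3447.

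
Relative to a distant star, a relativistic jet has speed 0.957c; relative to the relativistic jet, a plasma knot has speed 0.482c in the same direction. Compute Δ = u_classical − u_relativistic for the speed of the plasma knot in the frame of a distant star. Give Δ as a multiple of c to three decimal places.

Galilean: u_cl = 0.482 + 0.957 = 1.4390.
Relativistic: u_rel = (0.482 + 0.957) / (1 + 0.482·0.957) = 1.4390/1.4613 = 0.9848.
Δ = 1.4390 − 0.9848 = 0.4542.
(The classical prediction exceeds c; the relativistic result does not.)

Δ = 0.454c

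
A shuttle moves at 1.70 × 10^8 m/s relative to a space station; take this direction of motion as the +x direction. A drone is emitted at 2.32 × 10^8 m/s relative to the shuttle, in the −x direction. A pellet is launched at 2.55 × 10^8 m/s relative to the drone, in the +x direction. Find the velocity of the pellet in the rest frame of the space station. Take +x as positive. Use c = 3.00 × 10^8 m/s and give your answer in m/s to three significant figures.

Apply u = (u' + v)/(1 + u'v/c²) successively, working outward toward the space station.
(Dividing each given speed by c = 3.00 × 10^8 m/s to work in units of c.)
Start: velocity of the shuttle relative to the space station = 0.5667c.
Compose with the drone (u' = -0.773 in the shuttle frame): u_1 = (-0.773 + 0.567) / (1 + (-0.773)·0.567) = -0.2067/0.5618 = -0.3679.
Compose with the pellet (u' = 0.850 in the drone frame): u_2 = (0.850 + (-0.368)) / (1 + 0.850·(-0.368)) = 0.4821/0.6873 = 0.7015.
So u = 0.7015 × 3.00 × 10^8 m/s.

+2.10 × 10^8 m/s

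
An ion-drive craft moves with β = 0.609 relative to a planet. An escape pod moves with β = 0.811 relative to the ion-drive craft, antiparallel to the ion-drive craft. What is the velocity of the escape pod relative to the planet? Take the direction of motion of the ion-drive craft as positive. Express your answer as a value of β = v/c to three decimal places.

β = -0.399

With v = 0.609 and u' = -0.811 (in units of c),
u = (u' + v)/(1 + u'v/c²):
u = (-0.811 + 0.609) / (1 + (-0.811)·0.609) = -0.2020/0.5061 = -0.3991
(Galilean addition would give -0.202c.)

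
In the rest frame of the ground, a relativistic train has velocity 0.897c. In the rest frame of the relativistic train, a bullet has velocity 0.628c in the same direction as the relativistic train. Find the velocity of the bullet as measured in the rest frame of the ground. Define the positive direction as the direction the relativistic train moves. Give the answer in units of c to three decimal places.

With v = 0.897 and u' = 0.628 (in units of c),
u = (u' + v)/(1 + u'v/c²):
u = (0.628 + 0.897) / (1 + 0.628·0.897) = 1.5250/1.5633 = 0.9755

0.975c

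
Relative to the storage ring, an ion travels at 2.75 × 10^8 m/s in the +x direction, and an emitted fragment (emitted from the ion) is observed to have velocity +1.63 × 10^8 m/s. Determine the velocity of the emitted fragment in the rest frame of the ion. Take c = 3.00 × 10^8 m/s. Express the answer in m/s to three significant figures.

-2.23 × 10^8 m/s

v = 0.917c, u = 0.543c.
Invert the composition law: u' = (u − v)/(1 − uv/c²).
u' = (0.543 − 0.917) / (1 − (0.543)(0.917)) = -0.3733/0.5019 = -0.7438.
u' = -0.7438 × 3.00 × 10^8 m/s.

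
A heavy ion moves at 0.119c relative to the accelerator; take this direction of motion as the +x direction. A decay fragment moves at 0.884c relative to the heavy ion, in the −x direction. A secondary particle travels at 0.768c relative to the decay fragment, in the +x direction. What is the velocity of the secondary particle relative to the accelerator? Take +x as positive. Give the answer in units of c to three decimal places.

-0.253c

Apply u = (u' + v)/(1 + u'v/c²) successively, working outward toward the accelerator.
Start: velocity of the heavy ion relative to the accelerator = 0.1190c.
Compose with the decay fragment (u' = -0.884 in the heavy ion frame): u_1 = (-0.884 + 0.119) / (1 + (-0.884)·0.119) = -0.7650/0.8948 = -0.8549.
Compose with the secondary particle (u' = 0.768 in the decay fragment frame): u_2 = (0.768 + (-0.855)) / (1 + 0.768·(-0.855)) = -0.0869/0.3434 = -0.2532.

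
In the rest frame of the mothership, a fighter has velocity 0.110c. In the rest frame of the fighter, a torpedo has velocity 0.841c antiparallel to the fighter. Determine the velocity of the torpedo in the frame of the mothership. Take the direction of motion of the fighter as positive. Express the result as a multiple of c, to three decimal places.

-0.806c

With v = 0.110 and u' = -0.841 (in units of c),
u = (u' + v)/(1 + u'v/c²):
u = (-0.841 + 0.110) / (1 + (-0.841)·0.110) = -0.7310/0.9075 = -0.8055
(Galilean addition would give -0.731c.)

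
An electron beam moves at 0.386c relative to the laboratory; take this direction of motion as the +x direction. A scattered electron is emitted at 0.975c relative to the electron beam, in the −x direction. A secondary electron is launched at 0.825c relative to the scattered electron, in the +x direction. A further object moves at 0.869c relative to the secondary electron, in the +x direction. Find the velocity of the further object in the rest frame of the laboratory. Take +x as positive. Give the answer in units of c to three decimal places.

Apply u = (u' + v)/(1 + u'v/c²) successively, working outward toward the laboratory.
Start: velocity of the electron beam relative to the laboratory = 0.3860c.
Compose with the scattered electron (u' = -0.975 in the electron beam frame): u_1 = (-0.975 + 0.386) / (1 + (-0.975)·0.386) = -0.5890/0.6237 = -0.9444.
Compose with the secondary electron (u' = 0.825 in the scattered electron frame): u_2 = (0.825 + (-0.944)) / (1 + 0.825·(-0.944)) = -0.1194/0.2208 = -0.5409.
Compose with the further object (u' = 0.869 in the secondary electron frame): u_3 = (0.869 + (-0.541)) / (1 + 0.869·(-0.541)) = 0.3281/0.5300 = 0.6191.

+0.619c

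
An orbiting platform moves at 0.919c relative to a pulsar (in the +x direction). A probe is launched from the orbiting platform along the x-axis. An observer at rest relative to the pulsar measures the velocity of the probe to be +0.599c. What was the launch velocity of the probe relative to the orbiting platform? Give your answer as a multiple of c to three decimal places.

Invert the composition law: u' = (u − v)/(1 − uv/c²).
u' = (0.599 − 0.919) / (1 − (0.599)(0.919)) = -0.3200/0.4495 = -0.7119.

-0.712c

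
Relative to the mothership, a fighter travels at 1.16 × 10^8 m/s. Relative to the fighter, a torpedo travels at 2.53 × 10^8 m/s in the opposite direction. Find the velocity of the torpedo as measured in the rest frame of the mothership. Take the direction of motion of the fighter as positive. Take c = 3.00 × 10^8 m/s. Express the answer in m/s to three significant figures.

In units of c (dividing by 3.00 × 10^8 m/s): v = 0.387, u' = -0.843.
u = (u' + v)/(1 + u'v/c²):
u = (-0.843 + 0.387) / (1 + (-0.843)·0.387) = -0.4567/0.6739 = -0.6776
Converting back: u = -0.6776 × 3.00 × 10^8 m/s.

-2.03 × 10^8 m/s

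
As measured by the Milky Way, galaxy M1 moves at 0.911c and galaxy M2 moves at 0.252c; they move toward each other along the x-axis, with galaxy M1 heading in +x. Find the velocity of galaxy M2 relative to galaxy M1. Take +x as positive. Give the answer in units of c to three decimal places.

-0.946c

β_A = 0.911, β_B = -0.252.
Transform to A's frame with the inverse velocity-addition law: u' = (u − v)/(1 − uv/c²), taking u = β_B and v = β_A.
u' = (-0.252 − 0.911) / (1 − (0.911)(-0.252)) = -1.1630/1.2296 = -0.9459.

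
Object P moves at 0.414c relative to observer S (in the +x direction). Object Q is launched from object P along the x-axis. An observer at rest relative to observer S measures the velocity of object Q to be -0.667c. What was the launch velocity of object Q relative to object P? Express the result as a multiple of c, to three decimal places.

-0.847c

Invert the composition law: u' = (u − v)/(1 − uv/c²).
u' = (-0.667 − 0.414) / (1 − (-0.667)(0.414)) = -1.0810/1.2761 = -0.8471.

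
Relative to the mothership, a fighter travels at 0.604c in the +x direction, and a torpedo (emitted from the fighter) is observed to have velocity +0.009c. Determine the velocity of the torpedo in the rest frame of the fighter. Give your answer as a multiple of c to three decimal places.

-0.598c

Invert the composition law: u' = (u − v)/(1 − uv/c²).
u' = (0.009 − 0.604) / (1 − (0.009)(0.604)) = -0.5950/0.9946 = -0.5983.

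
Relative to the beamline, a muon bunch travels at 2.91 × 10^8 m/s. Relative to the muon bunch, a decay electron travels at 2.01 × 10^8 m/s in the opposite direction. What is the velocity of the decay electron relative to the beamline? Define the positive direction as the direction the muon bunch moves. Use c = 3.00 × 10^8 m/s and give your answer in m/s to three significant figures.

In units of c (dividing by 3.00 × 10^8 m/s): v = 0.970, u' = -0.670.
u = (u' + v)/(1 + u'v/c²):
u = (-0.670 + 0.970) / (1 + (-0.670)·0.970) = 0.3000/0.3501 = 0.8569
(Galilean addition would give +0.300c.)
Converting back: u = 0.8569 × 3.00 × 10^8 m/s.

+2.57 × 10^8 m/s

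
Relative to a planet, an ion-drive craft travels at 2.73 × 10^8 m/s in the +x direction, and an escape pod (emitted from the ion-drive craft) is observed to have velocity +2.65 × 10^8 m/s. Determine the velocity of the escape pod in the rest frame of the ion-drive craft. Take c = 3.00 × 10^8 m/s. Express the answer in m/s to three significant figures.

-4.08 × 10^7 m/s

v = 0.910c, u = 0.883c.
Invert the composition law: u' = (u − v)/(1 − uv/c²).
u' = (0.883 − 0.910) / (1 − (0.883)(0.910)) = -0.0267/0.1962 = -0.1359.
u' = -0.1359 × 3.00 × 10^8 m/s.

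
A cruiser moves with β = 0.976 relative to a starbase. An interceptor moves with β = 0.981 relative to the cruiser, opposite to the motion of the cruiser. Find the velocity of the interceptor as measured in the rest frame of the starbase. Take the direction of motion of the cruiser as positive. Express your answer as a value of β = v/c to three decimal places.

β = -0.118

With v = 0.976 and u' = -0.981 (in units of c),
u = (u' + v)/(1 + u'v/c²):
u = (-0.981 + 0.976) / (1 + (-0.981)·0.976) = -0.0050/0.0425 = -0.1175
(Galilean addition would give -0.005c.)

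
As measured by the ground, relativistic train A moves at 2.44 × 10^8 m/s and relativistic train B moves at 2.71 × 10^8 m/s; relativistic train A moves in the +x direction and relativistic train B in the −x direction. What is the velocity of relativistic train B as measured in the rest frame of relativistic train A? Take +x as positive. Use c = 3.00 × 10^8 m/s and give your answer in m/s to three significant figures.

-2.97 × 10^8 m/s

β_A = 0.813, β_B = -0.903 (dividing each by c = 3.00 × 10^8 m/s).
Transform to A's frame with the inverse velocity-addition law: u' = (u − v)/(1 − uv/c²), taking u = β_B and v = β_A.
u' = (-0.903 − 0.813) / (1 − (0.813)(-0.903)) = -1.7167/1.7347 = -0.9896.
u' = -0.9896 × 3.00 × 10^8 m/s.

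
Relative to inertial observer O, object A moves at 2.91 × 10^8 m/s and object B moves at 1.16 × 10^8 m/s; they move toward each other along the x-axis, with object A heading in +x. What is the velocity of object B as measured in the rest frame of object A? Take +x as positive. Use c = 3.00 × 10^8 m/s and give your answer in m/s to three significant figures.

β_A = 0.970, β_B = -0.387 (dividing each by c = 3.00 × 10^8 m/s).
Transform to A's frame with the inverse velocity-addition law: u' = (u − v)/(1 − uv/c²), taking u = β_B and v = β_A.
u' = (-0.387 − 0.970) / (1 − (0.970)(-0.387)) = -1.3567/1.3751 = -0.9866.
u' = -0.9866 × 3.00 × 10^8 m/s.

-2.96 × 10^8 m/s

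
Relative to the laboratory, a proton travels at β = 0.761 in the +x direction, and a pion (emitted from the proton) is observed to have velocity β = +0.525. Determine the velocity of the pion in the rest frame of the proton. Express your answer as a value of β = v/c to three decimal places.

Invert the composition law: u' = (u − v)/(1 − uv/c²).
u' = (0.525 − 0.761) / (1 − (0.525)(0.761)) = -0.2360/0.6005 = -0.3930.

β = -0.393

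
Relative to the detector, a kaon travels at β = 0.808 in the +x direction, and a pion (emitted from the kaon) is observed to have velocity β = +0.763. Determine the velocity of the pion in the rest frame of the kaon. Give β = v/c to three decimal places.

Invert the composition law: u' = (u − v)/(1 − uv/c²).
u' = (0.763 − 0.808) / (1 − (0.763)(0.808)) = -0.0450/0.3835 = -0.1173.

β = -0.117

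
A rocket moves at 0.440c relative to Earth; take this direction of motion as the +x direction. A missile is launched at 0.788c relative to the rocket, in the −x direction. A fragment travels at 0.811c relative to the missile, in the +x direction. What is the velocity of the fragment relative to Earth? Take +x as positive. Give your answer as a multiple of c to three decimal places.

Apply u = (u' + v)/(1 + u'v/c²) successively, working outward toward Earth.
Start: velocity of the rocket relative to Earth = 0.4400c.
Compose with the missile (u' = -0.788 in the rocket frame): u_1 = (-0.788 + 0.440) / (1 + (-0.788)·0.440) = -0.3480/0.6533 = -0.5327.
Compose with the fragment (u' = 0.811 in the missile frame): u_2 = (0.811 + (-0.533)) / (1 + 0.811·(-0.533)) = 0.2783/0.5680 = 0.4900.

+0.490c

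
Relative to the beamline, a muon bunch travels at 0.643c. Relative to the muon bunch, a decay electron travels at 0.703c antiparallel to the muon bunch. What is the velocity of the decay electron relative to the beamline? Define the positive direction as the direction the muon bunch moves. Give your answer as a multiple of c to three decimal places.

With v = 0.643 and u' = -0.703 (in units of c),
u = (u' + v)/(1 + u'v/c²):
u = (-0.703 + 0.643) / (1 + (-0.703)·0.643) = -0.0600/0.5480 = -0.1095

-0.109c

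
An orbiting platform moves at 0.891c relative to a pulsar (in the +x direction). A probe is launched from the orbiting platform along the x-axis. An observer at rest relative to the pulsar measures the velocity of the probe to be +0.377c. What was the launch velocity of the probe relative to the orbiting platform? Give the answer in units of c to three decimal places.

-0.774c

Invert the composition law: u' = (u − v)/(1 − uv/c²).
u' = (0.377 − 0.891) / (1 − (0.377)(0.891)) = -0.5140/0.6641 = -0.7740.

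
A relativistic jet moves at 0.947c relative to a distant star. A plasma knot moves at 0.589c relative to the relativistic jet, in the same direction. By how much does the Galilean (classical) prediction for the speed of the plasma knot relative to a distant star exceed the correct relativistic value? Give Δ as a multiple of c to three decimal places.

Galilean: u_cl = 0.589 + 0.947 = 1.5360.
Relativistic: u_rel = (0.589 + 0.947) / (1 + 0.589·0.947) = 1.5360/1.5578 = 0.9860.
Δ = 1.5360 − 0.9860 = 0.5500.
(The classical prediction exceeds c; the relativistic result does not.)

Δ = 0.550c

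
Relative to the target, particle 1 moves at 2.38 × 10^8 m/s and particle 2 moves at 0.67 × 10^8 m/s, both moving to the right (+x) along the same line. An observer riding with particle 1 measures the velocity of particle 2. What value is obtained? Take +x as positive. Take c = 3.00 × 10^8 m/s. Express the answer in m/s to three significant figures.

β_A = 0.793, β_B = 0.223 (dividing each by c = 3.00 × 10^8 m/s).
Transform to A's frame with the inverse velocity-addition law: u' = (u − v)/(1 − uv/c²), taking u = β_B and v = β_A.
u' = (0.223 − 0.793) / (1 − (0.793)(0.223)) = -0.5700/0.8228 = -0.6927.
u' = -0.6927 × 3.00 × 10^8 m/s.

-2.08 × 10^8 m/s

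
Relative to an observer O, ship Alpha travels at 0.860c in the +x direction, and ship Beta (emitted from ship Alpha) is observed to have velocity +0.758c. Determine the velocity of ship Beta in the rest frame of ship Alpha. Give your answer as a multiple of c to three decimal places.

-0.293c

Invert the composition law: u' = (u − v)/(1 − uv/c²).
u' = (0.758 − 0.860) / (1 − (0.758)(0.860)) = -0.1020/0.3481 = -0.2930.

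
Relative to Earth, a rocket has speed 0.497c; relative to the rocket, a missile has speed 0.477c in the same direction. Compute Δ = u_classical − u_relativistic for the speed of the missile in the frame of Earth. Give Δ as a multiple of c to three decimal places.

Galilean: u_cl = 0.477 + 0.497 = 0.9740.
Relativistic: u_rel = (0.477 + 0.497) / (1 + 0.477·0.497) = 0.9740/1.2371 = 0.7873.
Δ = 0.9740 − 0.7873 = 0.1867.

Δ = 0.187c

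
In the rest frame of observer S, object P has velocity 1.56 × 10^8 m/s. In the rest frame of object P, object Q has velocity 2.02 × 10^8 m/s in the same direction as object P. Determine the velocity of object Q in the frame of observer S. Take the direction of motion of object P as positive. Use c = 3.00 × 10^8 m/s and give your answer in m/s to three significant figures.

2.65 × 10^8 m/s

In units of c (dividing by 3.00 × 10^8 m/s): v = 0.520, u' = 0.673.
u = (u' + v)/(1 + u'v/c²):
u = (0.673 + 0.520) / (1 + 0.673·0.520) = 1.1933/1.3501 = 0.8839
Converting back: u = 0.8839 × 3.00 × 10^8 m/s.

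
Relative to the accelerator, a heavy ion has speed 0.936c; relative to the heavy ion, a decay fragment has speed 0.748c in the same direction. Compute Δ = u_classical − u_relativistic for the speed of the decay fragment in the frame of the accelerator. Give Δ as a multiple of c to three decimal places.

Δ = 0.693c

Galilean: u_cl = 0.748 + 0.936 = 1.6840.
Relativistic: u_rel = (0.748 + 0.936) / (1 + 0.748·0.936) = 1.6840/1.7001 = 0.9905.
Δ = 1.6840 − 0.9905 = 0.6935.
(The classical prediction exceeds c; the relativistic result does not.)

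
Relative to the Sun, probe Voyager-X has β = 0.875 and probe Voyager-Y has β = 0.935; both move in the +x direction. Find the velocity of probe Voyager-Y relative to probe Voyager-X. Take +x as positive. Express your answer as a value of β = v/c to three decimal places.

β_A = 0.875, β_B = 0.935.
Transform to A's frame with the inverse velocity-addition law: u' = (u − v)/(1 − uv/c²), taking u = β_B and v = β_A.
u' = (0.935 − 0.875) / (1 − (0.875)(0.935)) = 0.0600/0.1819 = 0.3299.

β = +0.330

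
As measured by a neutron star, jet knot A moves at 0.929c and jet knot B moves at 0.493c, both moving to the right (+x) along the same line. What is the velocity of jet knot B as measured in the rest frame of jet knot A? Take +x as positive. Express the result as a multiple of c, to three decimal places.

β_A = 0.929, β_B = 0.493.
Transform to A's frame with the inverse velocity-addition law: u' = (u − v)/(1 − uv/c²), taking u = β_B and v = β_A.
u' = (0.493 − 0.929) / (1 − (0.929)(0.493)) = -0.4360/0.5420 = -0.8044.

-0.804c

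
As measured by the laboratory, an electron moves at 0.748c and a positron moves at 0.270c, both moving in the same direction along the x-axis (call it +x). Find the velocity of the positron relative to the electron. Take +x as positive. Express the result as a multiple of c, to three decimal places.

-0.599c

β_A = 0.748, β_B = 0.270.
Transform to A's frame with the inverse velocity-addition law: u' = (u − v)/(1 − uv/c²), taking u = β_B and v = β_A.
u' = (0.270 − 0.748) / (1 − (0.748)(0.270)) = -0.4780/0.7980 = -0.5990.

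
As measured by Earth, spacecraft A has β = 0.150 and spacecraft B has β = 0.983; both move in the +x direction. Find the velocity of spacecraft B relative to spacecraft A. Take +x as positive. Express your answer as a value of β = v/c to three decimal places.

β = +0.977

β_A = 0.150, β_B = 0.983.
Transform to A's frame with the inverse velocity-addition law: u' = (u − v)/(1 − uv/c²), taking u = β_B and v = β_A.
u' = (0.983 − 0.150) / (1 − (0.150)(0.983)) = 0.8330/0.8526 = 0.9771.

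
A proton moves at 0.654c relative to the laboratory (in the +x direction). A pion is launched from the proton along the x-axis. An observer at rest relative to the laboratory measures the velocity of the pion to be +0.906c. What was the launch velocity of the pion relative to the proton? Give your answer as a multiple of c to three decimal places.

+0.618c

Invert the composition law: u' = (u − v)/(1 − uv/c²).
u' = (0.906 − 0.654) / (1 − (0.906)(0.654)) = 0.2520/0.4075 = 0.6184.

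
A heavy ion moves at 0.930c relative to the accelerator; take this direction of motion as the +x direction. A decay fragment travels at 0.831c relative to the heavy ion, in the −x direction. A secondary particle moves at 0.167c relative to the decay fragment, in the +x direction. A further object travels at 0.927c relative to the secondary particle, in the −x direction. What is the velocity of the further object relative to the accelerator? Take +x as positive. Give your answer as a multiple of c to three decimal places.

Apply u = (u' + v)/(1 + u'v/c²) successively, working outward toward the accelerator.
Start: velocity of the heavy ion relative to the accelerator = 0.9300c.
Compose with the decay fragment (u' = -0.831 in the heavy ion frame): u_1 = (-0.831 + 0.930) / (1 + (-0.831)·0.930) = 0.0990/0.2272 = 0.4358.
Compose with the secondary particle (u' = 0.167 in the decay fragment frame): u_2 = (0.167 + 0.436) / (1 + 0.167·0.436) = 0.6028/1.0728 = 0.5619.
Compose with the further object (u' = -0.927 in the secondary particle frame): u_3 = (-0.927 + 0.562) / (1 + (-0.927)·0.562) = -0.3651/0.4791 = -0.7620.

-0.762c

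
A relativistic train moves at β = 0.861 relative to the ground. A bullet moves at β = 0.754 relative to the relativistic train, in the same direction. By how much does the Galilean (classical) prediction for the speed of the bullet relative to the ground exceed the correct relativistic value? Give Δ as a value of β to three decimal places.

Galilean: u_cl = 0.754 + 0.861 = 1.6150.
Relativistic: u_rel = (0.754 + 0.861) / (1 + 0.754·0.861) = 1.6150/1.6492 = 0.9793.
Δ = 1.6150 − 0.9793 = 0.6357.
(The classical prediction exceeds c; the relativistic result does not.)

Δ = 0.636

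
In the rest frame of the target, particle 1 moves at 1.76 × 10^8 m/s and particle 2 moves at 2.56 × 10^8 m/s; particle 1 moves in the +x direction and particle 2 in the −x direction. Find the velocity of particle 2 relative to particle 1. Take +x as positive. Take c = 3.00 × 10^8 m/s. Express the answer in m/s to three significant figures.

-2.88 × 10^8 m/s

β_A = 0.587, β_B = -0.853 (dividing each by c = 3.00 × 10^8 m/s).
Transform to A's frame with the inverse velocity-addition law: u' = (u − v)/(1 − uv/c²), taking u = β_B and v = β_A.
u' = (-0.853 − 0.587) / (1 − (0.587)(-0.853)) = -1.4400/1.5006 = -0.9596.
u' = -0.9596 × 3.00 × 10^8 m/s.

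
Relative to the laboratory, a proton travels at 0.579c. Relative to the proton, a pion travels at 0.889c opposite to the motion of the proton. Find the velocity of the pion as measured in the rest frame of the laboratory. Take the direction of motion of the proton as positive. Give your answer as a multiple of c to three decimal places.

-0.639c

With v = 0.579 and u' = -0.889 (in units of c),
u = (u' + v)/(1 + u'v/c²):
u = (-0.889 + 0.579) / (1 + (-0.889)·0.579) = -0.3100/0.4853 = -0.6388
(Galilean addition would give -0.310c.)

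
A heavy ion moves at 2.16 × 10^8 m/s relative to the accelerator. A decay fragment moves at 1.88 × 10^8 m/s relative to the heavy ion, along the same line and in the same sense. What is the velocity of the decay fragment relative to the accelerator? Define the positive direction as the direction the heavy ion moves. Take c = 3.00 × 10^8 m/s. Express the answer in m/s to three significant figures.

In units of c (dividing by 3.00 × 10^8 m/s): v = 0.720, u' = 0.627.
u = (u' + v)/(1 + u'v/c²):
u = (0.627 + 0.720) / (1 + 0.627·0.720) = 1.3467/1.4512 = 0.9280
Converting back: u = 0.9280 × 3.00 × 10^8 m/s.

2.78 × 10^8 m/s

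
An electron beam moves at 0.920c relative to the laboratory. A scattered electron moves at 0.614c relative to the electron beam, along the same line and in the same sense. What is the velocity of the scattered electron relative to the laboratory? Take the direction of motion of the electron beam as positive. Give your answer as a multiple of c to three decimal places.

With v = 0.920 and u' = 0.614 (in units of c),
u = (u' + v)/(1 + u'v/c²):
u = (0.614 + 0.920) / (1 + 0.614·0.920) = 1.5340/1.5649 = 0.9803
(Galilean addition would give +1.534c, exceeding c.)

0.980c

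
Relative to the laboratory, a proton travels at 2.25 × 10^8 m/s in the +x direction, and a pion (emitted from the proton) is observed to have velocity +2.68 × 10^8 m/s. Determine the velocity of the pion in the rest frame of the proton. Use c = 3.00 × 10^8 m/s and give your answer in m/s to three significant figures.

v = 0.750c, u = 0.893c.
Invert the composition law: u' = (u − v)/(1 − uv/c²).
u' = (0.893 − 0.750) / (1 − (0.893)(0.750)) = 0.1433/0.3300 = 0.4343.
u' = 0.4343 × 3.00 × 10^8 m/s.

+1.30 × 10^8 m/s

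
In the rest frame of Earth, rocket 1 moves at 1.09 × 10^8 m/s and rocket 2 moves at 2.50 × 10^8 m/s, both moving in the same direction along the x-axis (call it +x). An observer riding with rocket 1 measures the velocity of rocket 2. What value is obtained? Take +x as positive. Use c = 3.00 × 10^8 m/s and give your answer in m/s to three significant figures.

β_A = 0.363, β_B = 0.833 (dividing each by c = 3.00 × 10^8 m/s).
Transform to A's frame with the inverse velocity-addition law: u' = (u − v)/(1 − uv/c²), taking u = β_B and v = β_A.
u' = (0.833 − 0.363) / (1 − (0.363)(0.833)) = 0.4700/0.6972 = 0.6741.
u' = 0.6741 × 3.00 × 10^8 m/s.

+2.02 × 10^8 m/s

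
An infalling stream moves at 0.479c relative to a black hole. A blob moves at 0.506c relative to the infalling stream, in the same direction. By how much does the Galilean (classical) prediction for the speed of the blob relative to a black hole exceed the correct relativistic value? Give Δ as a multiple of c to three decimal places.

Galilean: u_cl = 0.506 + 0.479 = 0.9850.
Relativistic: u_rel = (0.506 + 0.479) / (1 + 0.506·0.479) = 0.9850/1.2424 = 0.7928.
Δ = 0.9850 − 0.7928 = 0.1922.

Δ = 0.192c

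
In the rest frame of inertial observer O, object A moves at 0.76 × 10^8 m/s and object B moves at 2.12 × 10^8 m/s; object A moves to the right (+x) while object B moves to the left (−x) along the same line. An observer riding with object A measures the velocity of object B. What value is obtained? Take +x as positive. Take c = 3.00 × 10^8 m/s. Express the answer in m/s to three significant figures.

β_A = 0.253, β_B = -0.707 (dividing each by c = 3.00 × 10^8 m/s).
Transform to A's frame with the inverse velocity-addition law: u' = (u − v)/(1 − uv/c²), taking u = β_B and v = β_A.
u' = (-0.707 − 0.253) / (1 − (0.253)(-0.707)) = -0.9600/1.1790 = -0.8142.
u' = -0.8142 × 3.00 × 10^8 m/s.

-2.44 × 10^8 m/s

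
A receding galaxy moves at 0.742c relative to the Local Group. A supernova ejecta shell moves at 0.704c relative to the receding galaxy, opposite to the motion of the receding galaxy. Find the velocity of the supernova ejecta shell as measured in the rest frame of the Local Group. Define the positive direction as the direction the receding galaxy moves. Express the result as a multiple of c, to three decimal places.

With v = 0.742 and u' = -0.704 (in units of c),
u = (u' + v)/(1 + u'v/c²):
u = (-0.704 + 0.742) / (1 + (-0.704)·0.742) = 0.0380/0.4776 = 0.0796
(Galilean addition would give +0.038c.)

+0.080c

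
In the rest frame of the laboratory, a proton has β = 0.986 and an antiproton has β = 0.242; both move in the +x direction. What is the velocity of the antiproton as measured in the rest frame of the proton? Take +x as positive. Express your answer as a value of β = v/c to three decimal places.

β_A = 0.986, β_B = 0.242.
Transform to A's frame with the inverse velocity-addition law: u' = (u − v)/(1 − uv/c²), taking u = β_B and v = β_A.
u' = (0.242 − 0.986) / (1 − (0.986)(0.242)) = -0.7440/0.7614 = -0.9772.

β = -0.977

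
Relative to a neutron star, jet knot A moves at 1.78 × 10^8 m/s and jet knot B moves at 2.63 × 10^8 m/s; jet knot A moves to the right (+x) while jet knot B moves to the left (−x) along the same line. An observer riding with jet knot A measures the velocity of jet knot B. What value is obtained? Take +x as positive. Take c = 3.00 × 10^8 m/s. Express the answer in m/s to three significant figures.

β_A = 0.593, β_B = -0.877 (dividing each by c = 3.00 × 10^8 m/s).
Transform to A's frame with the inverse velocity-addition law: u' = (u − v)/(1 − uv/c²), taking u = β_B and v = β_A.
u' = (-0.877 − 0.593) / (1 − (0.593)(-0.877)) = -1.4700/1.5202 = -0.9670.
u' = -0.9670 × 3.00 × 10^8 m/s.

-2.90 × 10^8 m/s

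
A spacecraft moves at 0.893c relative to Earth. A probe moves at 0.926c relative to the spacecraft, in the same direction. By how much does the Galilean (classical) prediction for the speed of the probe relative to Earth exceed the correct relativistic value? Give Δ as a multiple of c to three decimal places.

Galilean: u_cl = 0.926 + 0.893 = 1.8190.
Relativistic: u_rel = (0.926 + 0.893) / (1 + 0.926·0.893) = 1.8190/1.8269 = 0.9957.
Δ = 1.8190 − 0.9957 = 0.8233.
(The classical prediction exceeds c; the relativistic result does not.)

Δ = 0.823c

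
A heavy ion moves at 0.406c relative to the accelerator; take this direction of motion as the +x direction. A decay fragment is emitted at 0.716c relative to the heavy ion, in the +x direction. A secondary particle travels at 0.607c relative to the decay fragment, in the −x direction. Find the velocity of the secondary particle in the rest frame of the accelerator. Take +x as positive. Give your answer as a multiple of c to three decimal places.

+0.555c

Apply u = (u' + v)/(1 + u'v/c²) successively, working outward toward the accelerator.
Start: velocity of the heavy ion relative to the accelerator = 0.4060c.
Compose with the decay fragment (u' = 0.716 in the heavy ion frame): u_1 = (0.716 + 0.406) / (1 + 0.716·0.406) = 1.1220/1.2907 = 0.8693.
Compose with the secondary particle (u' = -0.607 in the decay fragment frame): u_2 = (-0.607 + 0.869) / (1 + (-0.607)·0.869) = 0.2623/0.4723 = 0.5553.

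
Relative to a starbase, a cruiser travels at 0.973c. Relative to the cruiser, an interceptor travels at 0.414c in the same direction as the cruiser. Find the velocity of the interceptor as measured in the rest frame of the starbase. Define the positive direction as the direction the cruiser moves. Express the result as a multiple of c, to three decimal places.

0.989c

With v = 0.973 and u' = 0.414 (in units of c),
u = (u' + v)/(1 + u'v/c²):
u = (0.414 + 0.973) / (1 + 0.414·0.973) = 1.3870/1.4028 = 0.9887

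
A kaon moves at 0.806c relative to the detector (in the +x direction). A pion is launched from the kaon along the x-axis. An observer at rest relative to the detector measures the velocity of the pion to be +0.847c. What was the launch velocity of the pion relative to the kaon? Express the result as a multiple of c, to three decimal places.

Invert the composition law: u' = (u − v)/(1 − uv/c²).
u' = (0.847 − 0.806) / (1 − (0.847)(0.806)) = 0.0410/0.3173 = 0.1292.

+0.129c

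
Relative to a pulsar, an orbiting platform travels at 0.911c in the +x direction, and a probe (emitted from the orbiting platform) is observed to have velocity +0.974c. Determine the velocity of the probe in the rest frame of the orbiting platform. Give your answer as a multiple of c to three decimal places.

+0.559c

Invert the composition law: u' = (u − v)/(1 − uv/c²).
u' = (0.974 − 0.911) / (1 − (0.974)(0.911)) = 0.0630/0.1127 = 0.5591.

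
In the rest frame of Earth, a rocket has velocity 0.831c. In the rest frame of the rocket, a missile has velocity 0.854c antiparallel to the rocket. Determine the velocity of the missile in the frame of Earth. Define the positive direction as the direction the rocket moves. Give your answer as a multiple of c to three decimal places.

With v = 0.831 and u' = -0.854 (in units of c),
u = (u' + v)/(1 + u'v/c²):
u = (-0.854 + 0.831) / (1 + (-0.854)·0.831) = -0.0230/0.2903 = -0.0792

-0.079c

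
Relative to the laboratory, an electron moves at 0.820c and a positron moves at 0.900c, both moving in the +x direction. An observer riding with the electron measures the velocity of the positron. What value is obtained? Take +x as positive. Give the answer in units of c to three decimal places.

β_A = 0.820, β_B = 0.900.
Transform to A's frame with the inverse velocity-addition law: u' = (u − v)/(1 − uv/c²), taking u = β_B and v = β_A.
u' = (0.900 − 0.820) / (1 − (0.820)(0.900)) = 0.0800/0.2620 = 0.3053.

+0.305c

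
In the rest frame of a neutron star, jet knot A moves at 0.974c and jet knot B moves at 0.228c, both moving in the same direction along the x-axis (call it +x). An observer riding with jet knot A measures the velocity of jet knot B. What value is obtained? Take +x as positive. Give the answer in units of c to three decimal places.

β_A = 0.974, β_B = 0.228.
Transform to A's frame with the inverse velocity-addition law: u' = (u − v)/(1 − uv/c²), taking u = β_B and v = β_A.
u' = (0.228 − 0.974) / (1 − (0.974)(0.228)) = -0.7460/0.7779 = -0.9590.

-0.959c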